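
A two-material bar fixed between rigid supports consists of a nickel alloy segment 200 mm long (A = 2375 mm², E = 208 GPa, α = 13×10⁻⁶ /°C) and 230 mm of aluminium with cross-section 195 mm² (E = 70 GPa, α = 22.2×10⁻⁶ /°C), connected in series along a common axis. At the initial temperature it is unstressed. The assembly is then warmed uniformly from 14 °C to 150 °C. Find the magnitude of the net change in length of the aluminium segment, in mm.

|ΔL| ≈ 0.329 mm

Free thermal expansion of the whole bar: Σ αᵢΔT Lᵢ = 13×10⁻⁶×136×200 + 22.2×10⁻⁶×136×230 = 1.048 mm.
The rigid supports impose zero overall length change; the single axial force P common to all segments must satisfy P Σ Lᵢ/(AᵢEᵢ) = δ_free.
Σ Lᵢ/(AᵢEᵢ) = 200/(2375×208×10³) + 230/(195×70×10³) = 1.725×10⁻⁵ mm/N.
P = 1.048 / 1.725×10⁻⁵ = 60740 N = 60.74 kN, compressive.
For the aluminium segment, free thermal change = 22.2×10⁻⁶×136×230 = 0.6944 mm and elastic change from P = 60740×230/(195×70×10³) = 1.023 mm; these oppose, so the net change is 0.329 mm (segment shortens).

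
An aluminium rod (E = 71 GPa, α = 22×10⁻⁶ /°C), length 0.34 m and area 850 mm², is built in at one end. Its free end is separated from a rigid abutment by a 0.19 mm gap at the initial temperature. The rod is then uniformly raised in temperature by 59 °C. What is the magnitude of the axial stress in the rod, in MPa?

Free thermal elongation = αΔT L = 22×10⁻⁶ × 59 × 340 = 0.4413 mm.
This exceeds the 0.19 mm gap, so the wall pushes back. The portion of expansion that must be recovered elastically is δ_free − gap = 0.4413 − 0.19 = 0.2513 mm.
Compatibility: PL/(AE) = 0.2513 mm, so σ = P/A = E × (0.2513/340) = 52.48 MPa.

σ ≈ 52.5 MPa (compressive)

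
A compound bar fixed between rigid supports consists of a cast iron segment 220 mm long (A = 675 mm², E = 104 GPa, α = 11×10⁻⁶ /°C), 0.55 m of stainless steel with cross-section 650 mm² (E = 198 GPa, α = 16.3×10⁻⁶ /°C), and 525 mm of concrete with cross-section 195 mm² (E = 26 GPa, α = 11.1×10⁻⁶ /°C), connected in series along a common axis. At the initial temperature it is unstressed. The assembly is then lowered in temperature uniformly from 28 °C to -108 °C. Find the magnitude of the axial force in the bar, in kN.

Free thermal contraction of the whole bar: Σ αᵢΔT Lᵢ = 11×10⁻⁶×136×220 + 16.3×10⁻⁶×136×550 + 11.1×10⁻⁶×136×525 = 2.341 mm.
The walls prevent any net length change, so an axial force P (same in every segment) develops. Compatibility: P · Σ Lᵢ/(AᵢEᵢ) = δ_free.
Σ Lᵢ/(AᵢEᵢ) = 220/(675×104×10³) + 550/(650×198×10³) + 525/(195×26×10³) = 0.000111 mm/N.
P = 2.341 / 0.000111 = 21100 N = 21.1 kN, tensile.

P ≈ 21.1 kN (tensile)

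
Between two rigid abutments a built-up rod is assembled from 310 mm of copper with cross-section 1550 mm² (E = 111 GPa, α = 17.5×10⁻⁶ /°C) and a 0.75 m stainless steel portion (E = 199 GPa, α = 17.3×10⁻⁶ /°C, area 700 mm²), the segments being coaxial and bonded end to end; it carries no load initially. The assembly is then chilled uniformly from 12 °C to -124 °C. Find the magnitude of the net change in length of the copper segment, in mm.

|ΔL| ≈ 0.11 mm

If the supports were absent, the total length change would be Σ αᵢΔT Lᵢ = 17.5×10⁻⁶×136×310 + 17.3×10⁻⁶×136×750 = 2.502 mm.
The rigid supports impose zero overall length change; the single axial force P common to all segments must satisfy P Σ Lᵢ/(AᵢEᵢ) = δ_free.
The series flexibility is Σ Lᵢ/(AᵢEᵢ) = 310/(1550×111×10³) + 750/(700×199×10³) = 7.186×10⁻⁶ mm/N.
P = 2.502 / 7.186×10⁻⁶ = 348200 N = 348.2 kN, tensile.
For the copper segment, free thermal change = 17.5×10⁻⁶×136×310 = 0.7378 mm and elastic change from P = 348200×310/(1550×111×10³) = 0.6275 mm; these oppose, so the net change is 0.11 mm (segment shortens).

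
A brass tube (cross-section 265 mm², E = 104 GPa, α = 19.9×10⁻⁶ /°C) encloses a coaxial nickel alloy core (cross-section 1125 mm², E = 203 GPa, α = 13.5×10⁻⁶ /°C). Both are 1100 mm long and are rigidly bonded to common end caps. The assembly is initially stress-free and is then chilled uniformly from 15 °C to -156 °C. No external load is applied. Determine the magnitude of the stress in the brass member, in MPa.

Equilibrium of a rigid end plate with no external load gives equal and opposite internal forces ±P in the two members. Since α_{brass} > α_{nickel alloy}, cooling drives the brass into tension and the nickel alloy into compression.
Equating the net (thermal + elastic) strains gives |α₁ − α₂|·ΔT = P·[1/(A₁E₁) + 1/(A₂E₂)].
|α₁ − α₂|·ΔT = 6.4×10⁻⁶ × 171 = 0.001094.
1/(A₁E₁) + 1/(A₂E₂) = 1/(265×104×10³) + 1/(1125×203×10³) = 4.066×10⁻⁸ N⁻¹.
P = 0.001094 / 4.066×10⁻⁸ = 26910 N = 26.91 kN.
σ_{brass} = P/A₁ = 26910/265 = 101.6 MPa, tensile.

σ ≈ 102 MPa (tensile)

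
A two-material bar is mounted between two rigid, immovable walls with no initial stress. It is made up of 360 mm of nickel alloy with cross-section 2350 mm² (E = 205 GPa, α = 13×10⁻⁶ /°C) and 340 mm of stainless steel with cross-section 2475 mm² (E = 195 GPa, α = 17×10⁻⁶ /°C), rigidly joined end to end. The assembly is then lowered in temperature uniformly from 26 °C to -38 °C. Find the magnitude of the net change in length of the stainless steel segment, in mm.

|ΔL| ≈ 0.0451 mm

With the walls removed the bar would change length by δ_free = Σ αᵢΔT Lᵢ = 13×10⁻⁶×64×360 + 17×10⁻⁶×64×340 = 0.6694 mm.
Since the ends are fixed, an axial force P builds up, equal in every segment, with P · Σ Lᵢ/(AᵢEᵢ) = δ_free.
The series flexibility is Σ Lᵢ/(AᵢEᵢ) = 360/(2350×205×10³) + 340/(2475×195×10³) = 1.452×10⁻⁶ mm/N.
So P = 0.6694 / 1.452×10⁻⁶ = 461.1 kN, tensile.
For the stainless steel segment, free thermal change = 17×10⁻⁶×64×340 = 0.3699 mm and elastic change from P = 461100×340/(2475×195×10³) = 0.3249 mm; these oppose, so the net change is 0.0451 mm (segment shortens).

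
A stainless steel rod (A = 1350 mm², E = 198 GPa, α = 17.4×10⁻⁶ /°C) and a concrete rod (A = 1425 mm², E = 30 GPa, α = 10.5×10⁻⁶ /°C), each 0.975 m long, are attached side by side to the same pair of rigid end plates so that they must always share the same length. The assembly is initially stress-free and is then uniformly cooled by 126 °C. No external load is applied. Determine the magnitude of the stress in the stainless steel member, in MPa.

Both members must finish at the same length. With the larger α, the stainless steel tends to over-contract; the plates restrain it, putting the stainless steel in tension and the concrete in compression. With no external load the two internal forces are equal and opposite, magnitude P.
Equating the net (thermal + elastic) strains gives |α₁ − α₂|·ΔT = P·[1/(A₁E₁) + 1/(A₂E₂)].
|α₁ − α₂|·ΔT = 6.9×10⁻⁶ × 126 = 0.0008694.
1/(A₁E₁) + 1/(A₂E₂) = 1/(1350×198×10³) + 1/(1425×30×10³) = 2.713×10⁻⁸ N⁻¹.
So P = 0.0008694 / 2.713×10⁻⁸ = 32.04 kN.
σ_{stainless steel} = P/A₁ = 32040/1350 = 23.73 MPa, tensile.

σ ≈ 23.7 MPa (tensile)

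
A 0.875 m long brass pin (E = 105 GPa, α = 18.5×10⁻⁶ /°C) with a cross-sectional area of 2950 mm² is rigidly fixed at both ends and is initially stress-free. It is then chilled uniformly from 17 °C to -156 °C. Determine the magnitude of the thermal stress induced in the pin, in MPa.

Because both ends are immovable the net strain is zero, and the suppressed thermal strain is αΔT = 18.5×10⁻⁶ × 173 = 3200.5×10⁻⁶.
The stress required to suppress this strain is σ = Eε = 105×10³ × 3200.5×10⁻⁶ = 336.1 MPa, tensile since the pin is trying to contract.

σ ≈ 336 MPa (tensile)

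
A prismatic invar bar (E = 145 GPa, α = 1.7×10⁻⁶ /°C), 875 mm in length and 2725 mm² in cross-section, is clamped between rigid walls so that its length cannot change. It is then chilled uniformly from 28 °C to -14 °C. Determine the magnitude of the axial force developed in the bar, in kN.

P ≈ 28.2 kN (tensile)

The ends cannot move, so σ = EαΔT = 145×10³ × 1.7×10⁻⁶ × 42 = 10.35 MPa.
P = AEαΔT = 2725 × 145×10³ × 1.7×10⁻⁶ × 42 = 28.21 kN (tensile).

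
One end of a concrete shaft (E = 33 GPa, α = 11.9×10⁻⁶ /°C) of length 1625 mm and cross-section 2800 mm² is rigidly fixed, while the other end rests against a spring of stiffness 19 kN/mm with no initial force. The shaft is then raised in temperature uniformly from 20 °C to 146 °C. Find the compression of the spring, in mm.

δ ≈ 1.83 mm

If the spring were absent the shaft would lengthen by αΔT L = 11.9×10⁻⁶ × 126 × 1625 = 2.437 mm.
With a force P in the spring, the elastic change of the shaft is PL/(AE) and that of the spring is P/k; compatibility requires their sum to equal δ_free.
P [ L/(AE) + 1/k ] = δ_free → P [ 1625/(2800×33×10³) + 1/(19×10³) ] = 2.437.
P = 2.437 / 7.022×10⁻⁵ = 34700 N.
Spring compression = P/k = 34700/(19×10³) = 1.826 mm.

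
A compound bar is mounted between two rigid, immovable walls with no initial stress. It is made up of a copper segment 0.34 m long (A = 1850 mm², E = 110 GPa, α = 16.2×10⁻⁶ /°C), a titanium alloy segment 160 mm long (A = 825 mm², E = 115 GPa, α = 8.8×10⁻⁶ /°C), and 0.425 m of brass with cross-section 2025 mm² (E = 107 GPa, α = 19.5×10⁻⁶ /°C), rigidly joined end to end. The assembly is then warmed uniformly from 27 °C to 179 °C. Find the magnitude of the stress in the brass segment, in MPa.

σ ≈ 215 MPa (compressive)

With the walls removed the bar would change length by δ_free = Σ αᵢΔT Lᵢ = 16.2×10⁻⁶×152×340 + 8.8×10⁻⁶×152×160 + 19.5×10⁻⁶×152×425 = 2.311 mm.
The walls prevent any net length change, so an axial force P (same in every segment) develops. Compatibility: P · Σ Lᵢ/(AᵢEᵢ) = δ_free.
The series flexibility is Σ Lᵢ/(AᵢEᵢ) = 340/(1850×110×10³) + 160/(825×115×10³) + 425/(2025×107×10³) = 5.319×10⁻⁶ mm/N.
P = 2.311 / 5.319×10⁻⁶ = 434500 N = 434.5 kN, compressive.
σ_{brass} = P / A = 434500 / 2025 = 214.6 MPa.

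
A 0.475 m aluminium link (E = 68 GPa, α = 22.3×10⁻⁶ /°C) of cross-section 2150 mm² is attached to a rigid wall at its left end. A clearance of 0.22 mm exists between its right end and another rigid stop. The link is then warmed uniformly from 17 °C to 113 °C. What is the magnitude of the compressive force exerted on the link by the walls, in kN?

Unrestrained expansion: δ_free = αΔT L = 22.3×10⁻⁶ × 96 × 475 = 1.017 mm.
The gap closes (δ_free > 0.22 mm) and the wall then resists a further 1.017 − 0.22 = 0.7969 mm of expansion.
So σ = E(δ_free − g)/L = 68×10³ × 0.7969/475 = 114.1 MPa.
Force on the wall = σA = 114.1 × 2150 mm² = 245.3 kN.

P ≈ 245 kN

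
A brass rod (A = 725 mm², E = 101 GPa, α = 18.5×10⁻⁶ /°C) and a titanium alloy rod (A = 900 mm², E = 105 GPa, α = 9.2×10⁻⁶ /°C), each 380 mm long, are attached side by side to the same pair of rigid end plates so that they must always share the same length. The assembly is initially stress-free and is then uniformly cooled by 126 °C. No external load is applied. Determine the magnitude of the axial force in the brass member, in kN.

Both members must finish at the same length. With the larger α, the brass tends to over-contract; the plates restrain it, putting the brass in tension and the titanium alloy in compression. With no external load the two internal forces are equal and opposite, magnitude P.
Compatibility of the two members (thermal + elastic change equal): (α₁ − α₂)ΔT = P·[1/(A₁E₁) + 1/(A₂E₂)].
|α₁ − α₂|·ΔT = 9.3×10⁻⁶ × 126 = 0.001172.
1/(A₁E₁) + 1/(A₂E₂) = 1/(725×101×10³) + 1/(900×105×10³) = 2.424×10⁻⁸ N⁻¹.
So P = 0.001172 / 2.424×10⁻⁸ = 48.34 kN.

P ≈ 48.3 kN (tensile in the brass)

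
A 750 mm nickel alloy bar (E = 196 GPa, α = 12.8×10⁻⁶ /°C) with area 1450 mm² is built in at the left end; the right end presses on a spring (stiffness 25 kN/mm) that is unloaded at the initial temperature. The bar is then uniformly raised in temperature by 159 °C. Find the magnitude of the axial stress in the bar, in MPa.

If the spring were absent the bar would lengthen by αΔT L = 12.8×10⁻⁶ × 159 × 750 = 1.526 mm.
Let P be the compressive force at the spring. The bar shortens elastically by PL/(AE) and the spring compresses by P/k; together these equal δ_free.
So P = δ_free / [L/(AE) + 1/k] = 1.526 / [ 750/(1450×196×10³) + 1/(25×10³) ].
P = 1.526 / 4.264×10⁻⁵ = 35800 N.
σ = P/A = 35800/1450 = 24.69 MPa.

σ ≈ 24.7 MPa (compressive)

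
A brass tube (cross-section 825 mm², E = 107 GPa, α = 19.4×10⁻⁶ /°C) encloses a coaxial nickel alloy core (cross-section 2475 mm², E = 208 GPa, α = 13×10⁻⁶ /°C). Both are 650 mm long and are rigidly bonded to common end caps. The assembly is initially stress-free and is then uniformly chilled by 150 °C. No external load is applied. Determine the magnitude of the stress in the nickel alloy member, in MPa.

Both members must finish at the same length. With the larger α, the brass tends to over-contract; the plates restrain it, putting the brass in tension and the nickel alloy in compression. With no external load the two internal forces are equal and opposite, magnitude P.
Compatibility of the two members (thermal + elastic change equal): (α₁ − α₂)ΔT = P·[1/(A₁E₁) + 1/(A₂E₂)].
|α₁ − α₂|·ΔT = 6.4×10⁻⁶ × 150 = 0.00096.
1/(A₁E₁) + 1/(A₂E₂) = 1/(825×107×10³) + 1/(2475×208×10³) = 1.327×10⁻⁸ N⁻¹.
So P = 0.00096 / 1.327×10⁻⁸ = 72.34 kN.
σ_{nickel alloy} = P/A₂ = 72340/2475 = 29.23 MPa, compressive.

σ ≈ 29.2 MPa (compressive)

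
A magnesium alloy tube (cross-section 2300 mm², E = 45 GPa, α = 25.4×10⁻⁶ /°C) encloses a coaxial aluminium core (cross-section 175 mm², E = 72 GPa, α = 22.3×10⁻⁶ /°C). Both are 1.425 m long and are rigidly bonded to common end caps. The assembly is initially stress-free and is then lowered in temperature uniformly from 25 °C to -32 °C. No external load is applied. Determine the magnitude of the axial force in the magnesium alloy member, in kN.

P ≈ 1.98 kN (tensile in the magnesium alloy)

Equilibrium of a rigid end plate with no external load gives equal and opposite internal forces ±P in the two members. Since α_{magnesium alloy} > α_{aluminium}, cooling drives the magnesium alloy into tension and the aluminium into compression.
Compatibility of the two members (thermal + elastic change equal): (α₁ − α₂)ΔT = P·[1/(A₁E₁) + 1/(A₂E₂)].
|α₁ − α₂|·ΔT = 3.1×10⁻⁶ × 57 = 0.0001767.
1/(A₁E₁) + 1/(A₂E₂) = 1/(2300×45×10³) + 1/(175×72×10³) = 8.903×10⁻⁸ N⁻¹.
P = 0.0001767 / 8.903×10⁻⁸ = 1985 N = 1.985 kN.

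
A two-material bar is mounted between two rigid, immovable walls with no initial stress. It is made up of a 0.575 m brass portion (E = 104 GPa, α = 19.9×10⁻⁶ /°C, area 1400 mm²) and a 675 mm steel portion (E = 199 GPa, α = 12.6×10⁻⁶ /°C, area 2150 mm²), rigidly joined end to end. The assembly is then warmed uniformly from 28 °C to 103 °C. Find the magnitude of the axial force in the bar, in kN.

P ≈ 271 kN (compressive)

If the supports were absent, the total length change would be Σ αᵢΔT Lᵢ = 19.9×10⁻⁶×75×575 + 12.6×10⁻⁶×75×675 = 1.496 mm.
The rigid supports impose zero overall length change; the single axial force P common to all segments must satisfy P Σ Lᵢ/(AᵢEᵢ) = δ_free.
Σ Lᵢ/(AᵢEᵢ) = 575/(1400×104×10³) + 675/(2150×199×10³) = 5.527×10⁻⁶ mm/N.
Hence P = δ_free / Σ(L/AE) = 1.496/5.527×10⁻⁶ = 270.7 kN (compressive).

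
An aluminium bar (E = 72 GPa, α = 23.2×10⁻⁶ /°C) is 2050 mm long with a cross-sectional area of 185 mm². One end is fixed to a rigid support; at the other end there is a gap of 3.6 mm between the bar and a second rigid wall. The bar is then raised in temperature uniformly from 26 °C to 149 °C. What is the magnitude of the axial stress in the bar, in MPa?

Unrestrained expansion: δ_free = αΔT L = 23.2×10⁻⁶ × 123 × 2050 = 5.85 mm.
The gap closes (δ_free > 3.6 mm) and the wall then resists a further 5.85 − 3.6 = 2.25 mm of expansion.
Compatibility: PL/(AE) = 2.25 mm, so σ = P/A = E × (2.25/2050) = 79.02 MPa.

σ ≈ 79 MPa (compressive)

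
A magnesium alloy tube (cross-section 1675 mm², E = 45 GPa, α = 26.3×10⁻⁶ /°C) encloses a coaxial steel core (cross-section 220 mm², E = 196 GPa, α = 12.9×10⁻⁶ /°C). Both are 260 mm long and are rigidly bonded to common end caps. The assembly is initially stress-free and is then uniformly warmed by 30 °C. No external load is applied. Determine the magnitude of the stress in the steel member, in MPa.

σ ≈ 50.1 MPa (tensile)

Equilibrium of a rigid end plate with no external load gives equal and opposite internal forces ±P in the two members. Since α_{magnesium alloy} > α_{steel}, heating drives the magnesium alloy into compression and the steel into tension.
Setting the final lengths equal and cancelling L: (α₁ − α₂)ΔT = P/(A₁E₁) + P/(A₂E₂).
|α₁ − α₂|·ΔT = 13.4×10⁻⁶ × 30 = 0.000402.
1/(A₁E₁) + 1/(A₂E₂) = 1/(1675×45×10³) + 1/(220×196×10³) = 3.646×10⁻⁸ N⁻¹.
So P = 0.000402 / 3.646×10⁻⁸ = 11.03 kN.
σ_{steel} = P/A₂ = 11030/220 = 50.12 MPa, tensile.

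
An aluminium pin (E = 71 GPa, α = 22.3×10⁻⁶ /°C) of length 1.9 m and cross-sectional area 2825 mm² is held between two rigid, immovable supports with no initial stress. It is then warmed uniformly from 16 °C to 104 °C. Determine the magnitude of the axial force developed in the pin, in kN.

With zero net strain, σ = E·αΔT = 71 GPa × 22.3×10⁻⁶ × 88 = 139.3 MPa.
Then P = σA = 139.3 × 2825 mm² = 393.6 kN, compressive.

P ≈ 394 kN (compressive)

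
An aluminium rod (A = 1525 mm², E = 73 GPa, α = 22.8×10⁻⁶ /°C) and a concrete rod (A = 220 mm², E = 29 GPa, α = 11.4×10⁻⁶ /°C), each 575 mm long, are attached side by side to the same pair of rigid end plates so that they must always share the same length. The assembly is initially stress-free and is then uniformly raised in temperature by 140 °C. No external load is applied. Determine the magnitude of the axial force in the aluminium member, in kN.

Both members must finish at the same length. With the larger α, the aluminium tends to over-expand; the plates restrain it, putting the aluminium in compression and the concrete in tension. With no external load the two internal forces are equal and opposite, magnitude P.
Equating the net (thermal + elastic) strains gives |α₁ − α₂|·ΔT = P·[1/(A₁E₁) + 1/(A₂E₂)].
|α₁ − α₂|·ΔT = 11.4×10⁻⁶ × 140 = 0.001596.
1/(A₁E₁) + 1/(A₂E₂) = 1/(1525×73×10³) + 1/(220×29×10³) = 1.657×10⁻⁷ N⁻¹.
So P = 0.001596 / 1.657×10⁻⁷ = 9.631 kN.

P ≈ 9.63 kN (compressive in the aluminium)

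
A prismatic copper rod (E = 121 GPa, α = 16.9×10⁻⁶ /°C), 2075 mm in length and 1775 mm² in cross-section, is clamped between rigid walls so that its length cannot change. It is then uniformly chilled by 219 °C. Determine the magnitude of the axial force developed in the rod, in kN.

P ≈ 795 kN (tensile)

The ends cannot move, so σ = EαΔT = 121×10³ × 16.9×10⁻⁶ × 219 = 447.8 MPa.
P = AEαΔT = 1775 × 121×10³ × 16.9×10⁻⁶ × 219 = 794.9 kN (tensile).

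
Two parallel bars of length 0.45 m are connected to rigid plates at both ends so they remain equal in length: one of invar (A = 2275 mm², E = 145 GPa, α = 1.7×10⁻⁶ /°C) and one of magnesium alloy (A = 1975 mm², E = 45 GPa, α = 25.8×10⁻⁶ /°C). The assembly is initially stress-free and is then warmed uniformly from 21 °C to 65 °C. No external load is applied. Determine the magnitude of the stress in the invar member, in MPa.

σ ≈ 32.6 MPa (tensile)

The magnesium alloy has the larger α, so on heating it would change length more than the invar if both were free. The rigid plates force a common final length, so the magnesium alloy is put into compression and the invar into tension, with equal and opposite forces P (no external load).
Compatibility of the two members (thermal + elastic change equal): (α₁ − α₂)ΔT = P·[1/(A₁E₁) + 1/(A₂E₂)].
|α₁ − α₂|·ΔT = 24.1×10⁻⁶ × 44 = 0.00106.
1/(A₁E₁) + 1/(A₂E₂) = 1/(2275×145×10³) + 1/(1975×45×10³) = 1.428×10⁻⁸ N⁻¹.
So P = 0.00106 / 1.428×10⁻⁸ = 74.24 kN.
σ_{invar} = P/A₁ = 74240/2275 = 32.63 MPa, tensile.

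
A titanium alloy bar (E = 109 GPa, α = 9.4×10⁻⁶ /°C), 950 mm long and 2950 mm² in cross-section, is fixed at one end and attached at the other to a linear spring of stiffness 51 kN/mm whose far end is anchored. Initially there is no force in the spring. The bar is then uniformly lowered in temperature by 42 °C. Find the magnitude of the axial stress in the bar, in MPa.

If the spring were absent the bar would shorten by αΔT L = 9.4×10⁻⁶ × 42 × 950 = 0.3751 mm.
Let P be the tensile force in the spring. The bar extends elastically by PL/(AE) and the spring stretches by P/k; together these equal δ_free.
P [ L/(AE) + 1/k ] = δ_free → P [ 950/(2950×109×10³) + 1/(51×10³) ] = 0.3751.
P = 0.3751 / 2.256×10⁻⁵ = 16620 N.
σ = P/A = 16620/2950 = 5.635 MPa.

σ ≈ 5.64 MPa (tensile)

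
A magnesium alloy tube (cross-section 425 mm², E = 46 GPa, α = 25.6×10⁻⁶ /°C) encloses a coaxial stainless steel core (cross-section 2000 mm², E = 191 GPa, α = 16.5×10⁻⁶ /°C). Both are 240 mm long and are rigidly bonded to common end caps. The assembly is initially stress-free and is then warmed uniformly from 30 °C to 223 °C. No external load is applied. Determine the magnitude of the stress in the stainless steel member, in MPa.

Both members must finish at the same length. With the larger α, the magnesium alloy tends to over-expand; the plates restrain it, putting the magnesium alloy in compression and the stainless steel in tension. With no external load the two internal forces are equal and opposite, magnitude P.
Equating the net (thermal + elastic) strains gives |α₁ − α₂|·ΔT = P·[1/(A₁E₁) + 1/(A₂E₂)].
|α₁ − α₂|·ΔT = 9.1×10⁻⁶ × 193 = 0.001756.
1/(A₁E₁) + 1/(A₂E₂) = 1/(425×46×10³) + 1/(2000×191×10³) = 5.377×10⁻⁸ N⁻¹.
P = 0.001756 / 5.377×10⁻⁸ = 32660 N = 32.66 kN.
σ_{stainless steel} = P/A₂ = 32660/2000 = 16.33 MPa, tensile.

σ ≈ 16.3 MPa (tensile)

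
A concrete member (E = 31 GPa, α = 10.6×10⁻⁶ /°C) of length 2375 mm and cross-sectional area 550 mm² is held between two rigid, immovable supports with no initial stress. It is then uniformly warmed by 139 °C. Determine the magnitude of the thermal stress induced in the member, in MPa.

The supports are rigid, so the total axial strain is zero. The restrained thermal strain is ε = αΔT = 10.6×10⁻⁶ × 139 = 1473.4×10⁻⁶.
σ = EαΔT = 31×10³ × 10.6×10⁻⁶ × 139 = 45.68 MPa (compressive; the member is trying to expand).

σ ≈ 45.7 MPa (compressive)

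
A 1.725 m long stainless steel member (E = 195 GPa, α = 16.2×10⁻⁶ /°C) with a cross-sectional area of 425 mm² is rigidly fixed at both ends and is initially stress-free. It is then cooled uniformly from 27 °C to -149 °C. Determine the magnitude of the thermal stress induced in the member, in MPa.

With length fixed, the mechanical strain must cancel the thermal strain αΔT = 16.2×10⁻⁶ × 176 = 2851.2×10⁻⁶.
σ = EαΔT = 195×10³ × 16.2×10⁻⁶ × 176 = 556 MPa (tensile; the member is trying to contract).

σ ≈ 556 MPa (tensile)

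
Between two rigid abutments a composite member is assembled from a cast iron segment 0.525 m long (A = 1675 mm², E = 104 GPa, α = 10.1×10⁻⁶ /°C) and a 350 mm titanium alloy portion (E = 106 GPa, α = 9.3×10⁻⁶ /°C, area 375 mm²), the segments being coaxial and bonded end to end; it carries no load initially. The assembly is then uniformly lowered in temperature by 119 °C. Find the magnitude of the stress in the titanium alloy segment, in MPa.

If the supports were absent, the total length change would be Σ αᵢΔT Lᵢ = 10.1×10⁻⁶×119×525 + 9.3×10⁻⁶×119×350 = 1.018 mm.
The walls prevent any net length change, so an axial force P (same in every segment) develops. Compatibility: P · Σ Lᵢ/(AᵢEᵢ) = δ_free.
Σ Lᵢ/(AᵢEᵢ) = 525/(1675×104×10³) + 350/(375×106×10³) = 1.182×10⁻⁵ mm/N.
So P = 1.018 / 1.182×10⁻⁵ = 86.16 kN, tensile.
σ_{titanium alloy} = P / A = 86160 / 375 = 229.8 MPa.

σ ≈ 230 MPa (tensile)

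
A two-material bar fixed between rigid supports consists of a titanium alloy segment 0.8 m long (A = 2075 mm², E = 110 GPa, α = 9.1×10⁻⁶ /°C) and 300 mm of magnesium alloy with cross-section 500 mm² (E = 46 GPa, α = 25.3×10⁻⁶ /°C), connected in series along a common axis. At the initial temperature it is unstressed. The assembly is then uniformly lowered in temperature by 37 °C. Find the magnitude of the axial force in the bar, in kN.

With the walls removed the bar would change length by δ_free = Σ αᵢΔT Lᵢ = 9.1×10⁻⁶×37×800 + 25.3×10⁻⁶×37×300 = 0.5502 mm.
Since the ends are fixed, an axial force P builds up, equal in every segment, with P · Σ Lᵢ/(AᵢEᵢ) = δ_free.
Σ Lᵢ/(AᵢEᵢ) = 800/(2075×110×10³) + 300/(500×46×10³) = 1.655×10⁻⁵ mm/N.
Hence P = δ_free / Σ(L/AE) = 0.5502/1.655×10⁻⁵ = 33.25 kN (tensile).

P ≈ 33.2 kN (tensile)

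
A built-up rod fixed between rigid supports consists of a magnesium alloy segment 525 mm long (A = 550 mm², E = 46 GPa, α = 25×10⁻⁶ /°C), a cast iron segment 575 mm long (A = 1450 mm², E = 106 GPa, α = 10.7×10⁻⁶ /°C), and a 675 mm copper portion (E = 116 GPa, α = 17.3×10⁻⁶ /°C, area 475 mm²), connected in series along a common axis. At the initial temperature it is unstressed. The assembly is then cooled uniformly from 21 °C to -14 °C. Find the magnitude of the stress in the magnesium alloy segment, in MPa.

If the supports were absent, the total length change would be Σ αᵢΔT Lᵢ = 25×10⁻⁶×35×525 + 10.7×10⁻⁶×35×575 + 17.3×10⁻⁶×35×675 = 1.083 mm.
The walls prevent any net length change, so an axial force P (same in every segment) develops. Compatibility: P · Σ Lᵢ/(AᵢEᵢ) = δ_free.
The series flexibility is Σ Lᵢ/(AᵢEᵢ) = 525/(550×46×10³) + 575/(1450×106×10³) + 675/(475×116×10³) = 3.674×10⁻⁵ mm/N.
P = 1.083 / 3.674×10⁻⁵ = 29490 N = 29.49 kN, tensile.
σ_{magnesium alloy} = P / A = 29490 / 550 = 53.61 MPa.

σ ≈ 53.6 MPa (tensile)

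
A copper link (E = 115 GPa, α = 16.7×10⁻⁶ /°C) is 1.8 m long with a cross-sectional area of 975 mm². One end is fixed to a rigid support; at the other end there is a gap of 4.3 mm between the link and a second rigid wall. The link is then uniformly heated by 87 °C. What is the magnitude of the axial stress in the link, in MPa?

σ ≈ 0 MPa

If the wall were absent the link would grow by αΔT L = 16.7×10⁻⁶ × 87 × 1800 = 2.615 mm.
This is smaller than the 4.3 mm clearance, so the link expands freely without reaching the stop — the stress is zero.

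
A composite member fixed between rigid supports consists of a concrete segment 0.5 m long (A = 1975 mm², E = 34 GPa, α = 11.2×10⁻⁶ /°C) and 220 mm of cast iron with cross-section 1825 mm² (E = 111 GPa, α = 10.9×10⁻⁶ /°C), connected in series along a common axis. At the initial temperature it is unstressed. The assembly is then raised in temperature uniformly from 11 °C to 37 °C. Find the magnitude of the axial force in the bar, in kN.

P ≈ 24.4 kN (compressive)

With the walls removed the bar would change length by δ_free = Σ αᵢΔT Lᵢ = 11.2×10⁻⁶×26×500 + 10.9×10⁻⁶×26×220 = 0.2079 mm.
Since the ends are fixed, an axial force P builds up, equal in every segment, with P · Σ Lᵢ/(AᵢEᵢ) = δ_free.
The series flexibility is Σ Lᵢ/(AᵢEᵢ) = 500/(1975×34×10³) + 220/(1825×111×10³) = 8.532×10⁻⁶ mm/N.
P = 0.2079 / 8.532×10⁻⁶ = 24370 N = 24.37 kN, compressive.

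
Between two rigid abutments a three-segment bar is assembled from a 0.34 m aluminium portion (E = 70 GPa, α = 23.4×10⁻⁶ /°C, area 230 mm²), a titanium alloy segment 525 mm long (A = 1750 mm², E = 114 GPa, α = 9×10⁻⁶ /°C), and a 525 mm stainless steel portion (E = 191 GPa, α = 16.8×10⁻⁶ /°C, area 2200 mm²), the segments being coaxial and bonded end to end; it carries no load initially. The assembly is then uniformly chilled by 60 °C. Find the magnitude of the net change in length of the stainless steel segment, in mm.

If the supports were absent, the total length change would be Σ αᵢΔT Lᵢ = 23.4×10⁻⁶×60×340 + 9×10⁻⁶×60×525 + 16.8×10⁻⁶×60×525 = 1.29 mm.
Since the ends are fixed, an axial force P builds up, equal in every segment, with P · Σ Lᵢ/(AᵢEᵢ) = δ_free.
The series flexibility is Σ Lᵢ/(AᵢEᵢ) = 340/(230×70×10³) + 525/(1750×114×10³) + 525/(2200×191×10³) = 2.5×10⁻⁵ mm/N.
So P = 1.29 / 2.5×10⁻⁵ = 51.6 kN, tensile.
For the stainless steel segment, free thermal change = 16.8×10⁻⁶×60×525 = 0.5292 mm and elastic change from P = 51600×525/(2200×191×10³) = 0.06447 mm; these oppose, so the net change is 0.465 mm (segment shortens).

|ΔL| ≈ 0.465 mm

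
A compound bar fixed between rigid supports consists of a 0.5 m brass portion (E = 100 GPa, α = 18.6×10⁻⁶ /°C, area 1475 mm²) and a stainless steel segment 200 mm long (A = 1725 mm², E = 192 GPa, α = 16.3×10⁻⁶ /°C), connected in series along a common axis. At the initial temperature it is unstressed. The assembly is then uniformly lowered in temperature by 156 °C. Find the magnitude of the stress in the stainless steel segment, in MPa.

If the supports were absent, the total length change would be Σ αᵢΔT Lᵢ = 18.6×10⁻⁶×156×500 + 16.3×10⁻⁶×156×200 = 1.959 mm.
The rigid supports impose zero overall length change; the single axial force P common to all segments must satisfy P Σ Lᵢ/(AᵢEᵢ) = δ_free.
The series flexibility is Σ Lᵢ/(AᵢEᵢ) = 500/(1475×100×10³) + 200/(1725×192×10³) = 3.994×10⁻⁶ mm/N.
P = 1.959 / 3.994×10⁻⁶ = 490600 N = 490.6 kN, tensile.
σ_{stainless steel} = P / A = 490600 / 1725 = 284.4 MPa.

σ ≈ 284 MPa (tensile)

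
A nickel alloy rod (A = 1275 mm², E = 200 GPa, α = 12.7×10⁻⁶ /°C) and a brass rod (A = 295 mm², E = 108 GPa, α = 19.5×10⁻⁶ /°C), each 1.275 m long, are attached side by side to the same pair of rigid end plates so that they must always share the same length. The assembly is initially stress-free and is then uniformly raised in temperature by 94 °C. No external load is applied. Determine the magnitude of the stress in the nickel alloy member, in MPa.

Equilibrium of a rigid end plate with no external load gives equal and opposite internal forces ±P in the two members. Since α_{brass} > α_{nickel alloy}, heating drives the brass into compression and the nickel alloy into tension.
Setting the final lengths equal and cancelling L: (α₁ − α₂)ΔT = P/(A₁E₁) + P/(A₂E₂).
|α₁ − α₂|·ΔT = 6.8×10⁻⁶ × 94 = 0.0006392.
1/(A₁E₁) + 1/(A₂E₂) = 1/(1275×200×10³) + 1/(295×108×10³) = 3.531×10⁻⁸ N⁻¹.
So P = 0.0006392 / 3.531×10⁻⁸ = 18.1 kN.
σ_{nickel alloy} = P/A₁ = 18100/1275 = 14.2 MPa, tensile.

σ ≈ 14.2 MPa (tensile)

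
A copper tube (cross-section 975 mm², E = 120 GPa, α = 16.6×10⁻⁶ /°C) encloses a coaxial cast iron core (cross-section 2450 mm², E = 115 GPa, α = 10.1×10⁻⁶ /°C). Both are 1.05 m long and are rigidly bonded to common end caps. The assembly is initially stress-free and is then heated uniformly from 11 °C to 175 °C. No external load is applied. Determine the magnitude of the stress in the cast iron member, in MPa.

σ ≈ 36 MPa (tensile)

Both members must finish at the same length. With the larger α, the copper tends to over-expand; the plates restrain it, putting the copper in compression and the cast iron in tension. With no external load the two internal forces are equal and opposite, magnitude P.
Compatibility of the two members (thermal + elastic change equal): (α₁ − α₂)ΔT = P·[1/(A₁E₁) + 1/(A₂E₂)].
|α₁ − α₂|·ΔT = 6.5×10⁻⁶ × 164 = 0.001066.
1/(A₁E₁) + 1/(A₂E₂) = 1/(975×120×10³) + 1/(2450×115×10³) = 1.21×10⁻⁸ N⁻¹.
P = 0.001066 / 1.21×10⁻⁸ = 88130 N = 88.13 kN.
σ_{cast iron} = P/A₂ = 88130/2450 = 35.97 MPa, tensile.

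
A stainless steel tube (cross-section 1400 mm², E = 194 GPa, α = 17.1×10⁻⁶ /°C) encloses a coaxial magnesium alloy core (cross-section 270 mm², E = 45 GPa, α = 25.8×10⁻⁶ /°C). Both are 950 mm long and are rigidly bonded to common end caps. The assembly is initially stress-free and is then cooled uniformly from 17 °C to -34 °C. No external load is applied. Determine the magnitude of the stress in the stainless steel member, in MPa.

σ ≈ 3.69 MPa (compressive)

Equilibrium of a rigid end plate with no external load gives equal and opposite internal forces ±P in the two members. Since α_{magnesium alloy} > α_{stainless steel}, cooling drives the magnesium alloy into tension and the stainless steel into compression.
Compatibility of the two members (thermal + elastic change equal): (α₁ − α₂)ΔT = P·[1/(A₁E₁) + 1/(A₂E₂)].
|α₁ − α₂|·ΔT = 8.7×10⁻⁶ × 51 = 0.0004437.
1/(A₁E₁) + 1/(A₂E₂) = 1/(1400×194×10³) + 1/(270×45×10³) = 8.599×10⁻⁸ N⁻¹.
P = 0.0004437 / 8.599×10⁻⁸ = 5160 N = 5.16 kN.
σ_{stainless steel} = P/A₁ = 5160/1400 = 3.686 MPa, compressive.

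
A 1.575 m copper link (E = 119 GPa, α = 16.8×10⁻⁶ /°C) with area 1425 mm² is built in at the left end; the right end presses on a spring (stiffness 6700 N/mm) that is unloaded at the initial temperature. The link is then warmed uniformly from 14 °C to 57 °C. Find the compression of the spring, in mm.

δ ≈ 1.07 mm

The unrestrained thermal change is αΔT L = 16.8×10⁻⁶ × 43 × 1575 = 1.138 mm.
Let P be the compressive force at the spring. The link shortens elastically by PL/(AE) and the spring compresses by P/k; together these equal δ_free.
P [ L/(AE) + 1/k ] = δ_free → P [ 1575/(1425×119×10³) + 1/(6700) ] = 1.138.
P = 1.138 / 0.0001585 = 7177 N.
Spring compression = P/k = 7177/(6700) = 1.071 mm.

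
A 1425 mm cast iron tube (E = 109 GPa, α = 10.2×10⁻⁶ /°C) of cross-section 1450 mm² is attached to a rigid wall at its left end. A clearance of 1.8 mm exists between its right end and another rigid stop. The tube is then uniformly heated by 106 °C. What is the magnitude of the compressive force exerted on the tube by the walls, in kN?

Unrestrained expansion: δ_free = αΔT L = 10.2×10⁻⁶ × 106 × 1425 = 1.541 mm.
This is smaller than the 1.8 mm clearance, so the tube expands freely without reaching the stop — the stress is zero.

P ≈ 0 kN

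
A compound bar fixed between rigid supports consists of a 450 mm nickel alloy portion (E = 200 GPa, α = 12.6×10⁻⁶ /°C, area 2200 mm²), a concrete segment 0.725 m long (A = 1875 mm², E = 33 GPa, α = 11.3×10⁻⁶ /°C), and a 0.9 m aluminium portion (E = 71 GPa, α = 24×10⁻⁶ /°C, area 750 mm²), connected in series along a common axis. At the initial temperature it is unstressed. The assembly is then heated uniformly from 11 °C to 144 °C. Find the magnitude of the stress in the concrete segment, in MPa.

σ ≈ 84.9 MPa (compressive)

Free thermal expansion of the whole bar: Σ αᵢΔT Lᵢ = 12.6×10⁻⁶×133×450 + 11.3×10⁻⁶×133×725 + 24×10⁻⁶×133×900 = 4.717 mm.
Since the ends are fixed, an axial force P builds up, equal in every segment, with P · Σ Lᵢ/(AᵢEᵢ) = δ_free.
Σ Lᵢ/(AᵢEᵢ) = 450/(2200×200×10³) + 725/(1875×33×10³) + 900/(750×71×10³) = 2.964×10⁻⁵ mm/N.
P = 4.717 / 2.964×10⁻⁵ = 159100 N = 159.1 kN, compressive.
σ_{concrete} = P / A = 159100 / 1875 = 84.86 MPa.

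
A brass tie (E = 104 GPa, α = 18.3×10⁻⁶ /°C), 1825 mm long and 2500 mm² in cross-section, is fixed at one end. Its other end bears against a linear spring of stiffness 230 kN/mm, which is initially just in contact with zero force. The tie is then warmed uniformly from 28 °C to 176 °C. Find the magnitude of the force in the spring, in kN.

P ≈ 435 kN

Free thermal expansion: δ_free = αΔT L = 18.3×10⁻⁶ × 148 × 1825 = 4.943 mm.
With a force P in the spring, the elastic change of the tie is PL/(AE) and that of the spring is P/k; compatibility requires their sum to equal δ_free.
P [ L/(AE) + 1/k ] = δ_free → P [ 1825/(2500×104×10³) + 1/(230×10³) ] = 4.943.
P = 4.943 / 1.137×10⁻⁵ = 434800 N.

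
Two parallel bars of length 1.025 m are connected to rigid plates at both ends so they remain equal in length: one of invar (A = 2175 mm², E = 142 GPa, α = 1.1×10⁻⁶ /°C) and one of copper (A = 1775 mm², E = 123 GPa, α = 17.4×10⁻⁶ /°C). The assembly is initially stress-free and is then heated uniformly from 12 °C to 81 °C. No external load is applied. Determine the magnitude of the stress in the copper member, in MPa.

σ ≈ 81 MPa (compressive)

The copper has the larger α, so on heating it would change length more than the invar if both were free. The rigid plates force a common final length, so the copper is put into compression and the invar into tension, with equal and opposite forces P (no external load).
Compatibility of the two members (thermal + elastic change equal): (α₁ − α₂)ΔT = P·[1/(A₁E₁) + 1/(A₂E₂)].
|α₁ − α₂|·ΔT = 16.3×10⁻⁶ × 69 = 0.001125.
1/(A₁E₁) + 1/(A₂E₂) = 1/(2175×142×10³) + 1/(1775×123×10³) = 7.818×10⁻⁹ N⁻¹.
P = 0.001125 / 7.818×10⁻⁹ = 143900 N = 143.9 kN.
σ_{copper} = P/A₂ = 143900/1775 = 81.05 MPa, compressive.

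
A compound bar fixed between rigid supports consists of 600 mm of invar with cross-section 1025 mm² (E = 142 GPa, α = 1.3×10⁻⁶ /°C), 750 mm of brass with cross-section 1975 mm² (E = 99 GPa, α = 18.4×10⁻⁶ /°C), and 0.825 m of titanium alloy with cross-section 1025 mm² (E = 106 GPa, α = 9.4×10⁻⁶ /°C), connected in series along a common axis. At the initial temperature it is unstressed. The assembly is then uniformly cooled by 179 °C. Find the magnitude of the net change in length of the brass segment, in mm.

|ΔL| ≈ 1.48 mm

With the walls removed the bar would change length by δ_free = Σ αᵢΔT Lᵢ = 1.3×10⁻⁶×179×600 + 18.4×10⁻⁶×179×750 + 9.4×10⁻⁶×179×825 = 3.998 mm.
The walls prevent any net length change, so an axial force P (same in every segment) develops. Compatibility: P · Σ Lᵢ/(AᵢEᵢ) = δ_free.
Σ Lᵢ/(AᵢEᵢ) = 600/(1025×142×10³) + 750/(1975×99×10³) + 825/(1025×106×10³) = 1.555×10⁻⁵ mm/N.
Hence P = δ_free / Σ(L/AE) = 3.998/1.555×10⁻⁵ = 257.1 kN (tensile).
For the brass segment, free thermal change = 18.4×10⁻⁶×179×750 = 2.47 mm and elastic change from P = 257100×750/(1975×99×10³) = 0.9861 mm; these oppose, so the net change is 1.48 mm (segment shortens).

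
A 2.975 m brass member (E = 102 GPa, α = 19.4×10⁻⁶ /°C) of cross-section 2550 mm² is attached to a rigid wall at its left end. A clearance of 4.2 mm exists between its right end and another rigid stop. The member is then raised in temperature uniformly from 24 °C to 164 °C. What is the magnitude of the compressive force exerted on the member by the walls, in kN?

Free thermal elongation = αΔT L = 19.4×10⁻⁶ × 140 × 2975 = 8.08 mm.
The gap closes (δ_free > 4.2 mm) and the wall then resists a further 8.08 − 4.2 = 3.88 mm of expansion.
That suppressed elongation corresponds to σ = E·Δ/L = 102×10³ × 3.88/2975 = 133 MPa.
P = σA = 133 × 2550 = 339.2 kN.

P ≈ 339 kN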